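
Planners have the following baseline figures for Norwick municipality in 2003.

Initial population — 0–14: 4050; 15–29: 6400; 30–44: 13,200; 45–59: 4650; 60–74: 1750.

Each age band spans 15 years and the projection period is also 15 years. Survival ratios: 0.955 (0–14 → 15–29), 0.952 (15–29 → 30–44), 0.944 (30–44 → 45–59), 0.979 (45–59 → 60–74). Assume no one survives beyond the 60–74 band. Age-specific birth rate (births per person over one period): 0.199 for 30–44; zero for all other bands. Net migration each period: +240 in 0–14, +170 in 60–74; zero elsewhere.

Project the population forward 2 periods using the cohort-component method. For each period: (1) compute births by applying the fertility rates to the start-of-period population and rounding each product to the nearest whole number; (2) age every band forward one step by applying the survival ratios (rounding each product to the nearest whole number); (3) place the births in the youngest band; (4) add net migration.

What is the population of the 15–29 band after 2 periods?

2738

Let band 1 be 0–14 through band 5 = 60–74.
After projecting period 1:
Births: 13200 × 0.199 = 2627
Band 2: 4050 × 0.955 = 3868
Band 3: 6400 × 0.952 = 6093
Band 4: 13200 × 0.944 = 12461
Band 5: 4650 × 0.979 = 4552
Net migration: Band 1 + 240 → 2867; Band 5 + 170 → 4722
End of period: [2867, 3868, 6093, 12461, 4722]
After projecting period 2:
Births: 6093 × 0.199 = 1213
Band 2: 2867 × 0.955 = 2738
Band 3: 3868 × 0.952 = 3682
Band 4: 6093 × 0.944 = 5752
Band 5: 12461 × 0.979 = 12199
Net migration: Band 1 + 240 → 1453; Band 5 + 170 → 12369
End of period: [1453, 2738, 3682, 5752, 12369]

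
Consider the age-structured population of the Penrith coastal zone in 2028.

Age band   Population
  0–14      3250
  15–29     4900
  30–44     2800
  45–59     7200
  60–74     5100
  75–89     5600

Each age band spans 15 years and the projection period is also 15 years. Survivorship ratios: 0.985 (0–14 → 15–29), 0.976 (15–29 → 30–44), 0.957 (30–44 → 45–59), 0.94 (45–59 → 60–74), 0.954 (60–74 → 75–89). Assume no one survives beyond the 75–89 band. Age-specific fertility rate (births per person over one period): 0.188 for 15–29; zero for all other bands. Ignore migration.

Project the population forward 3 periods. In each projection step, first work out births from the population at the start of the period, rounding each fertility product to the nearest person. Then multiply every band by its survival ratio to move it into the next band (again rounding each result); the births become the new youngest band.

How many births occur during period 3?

— Period 1 —
Births: 4900 × 0.188 = 921
15–29: 3250 × 0.985 = 3201
30–44: 4900 × 0.976 = 4782
45–59: 2800 × 0.957 = 2680
60–74: 7200 × 0.94 = 6768
75–89: 5100 × 0.954 = 4865
End of period: [921, 3201, 4782, 2680, 6768, 4865]
— Period 2 —
Births: 3201 × 0.188 = 602
15–29: 921 × 0.985 = 907
30–44: 3201 × 0.976 = 3124
45–59: 4782 × 0.957 = 4576
60–74: 2680 × 0.94 = 2519
75–89: 6768 × 0.954 = 6457
End of period: [602, 907, 3124, 4576, 2519, 6457]
— Period 3 —
Births: 907 × 0.188 = 171
15–29: 602 × 0.985 = 593
30–44: 907 × 0.976 = 885
45–59: 3124 × 0.957 = 2990
60–74: 4576 × 0.94 = 4301
75–89: 2519 × 0.954 = 2403
End of period: [171, 593, 885, 2990, 4301, 2403]

171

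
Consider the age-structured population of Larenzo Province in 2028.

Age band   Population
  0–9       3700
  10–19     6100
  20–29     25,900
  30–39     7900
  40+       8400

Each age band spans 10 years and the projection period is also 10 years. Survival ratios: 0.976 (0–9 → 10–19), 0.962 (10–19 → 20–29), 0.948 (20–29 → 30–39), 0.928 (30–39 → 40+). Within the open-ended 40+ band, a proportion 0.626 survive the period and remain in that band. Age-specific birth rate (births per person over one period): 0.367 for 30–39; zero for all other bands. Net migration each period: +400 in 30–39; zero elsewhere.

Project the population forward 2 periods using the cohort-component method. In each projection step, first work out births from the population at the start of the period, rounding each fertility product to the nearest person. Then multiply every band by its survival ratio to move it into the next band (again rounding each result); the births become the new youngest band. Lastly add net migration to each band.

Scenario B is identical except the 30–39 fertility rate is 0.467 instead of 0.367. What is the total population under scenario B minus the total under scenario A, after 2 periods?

Period 1.
Births: 7900 × 0.367 = 2899
10–19: 3700 × 0.976 = 3611
20–29: 6100 × 0.962 = 5868
30–39: 25900 × 0.948 = 24553
40+: 7900 × 0.928 + 8400 × 0.626 = 7331 + 5258 = 12589
Net migration: 30–39 + 400 → 24953
End of period: [2899, 3611, 5868, 24953, 12589]
Period 2.
Births: 24953 × 0.367 = 9158
10–19: 2899 × 0.976 = 2829
20–29: 3611 × 0.962 = 3474
30–39: 5868 × 0.948 = 5563
40+: 24953 × 0.928 + 12589 × 0.626 = 23156 + 7881 = 31037
Net migration: 30–39 + 400 → 5963
End of period: [9158, 2829, 3474, 5963, 31037]
Scenario A total after 2 periods: 52461
Scenario B projection —
Period 1.
Births: 7900 × 0.467 = 3689
10–19: 3700 × 0.976 = 3611
20–29: 6100 × 0.962 = 5868
30–39: 25900 × 0.948 = 24553
40+: 7900 × 0.928 + 8400 × 0.626 = 7331 + 5258 = 12589
Net migration: 30–39 + 400 → 24953
End of period: [3689, 3611, 5868, 24953, 12589]
Period 2.
Births: 24953 × 0.467 = 11653
10–19: 3689 × 0.976 = 3600
20–29: 3611 × 0.962 = 3474
30–39: 5868 × 0.948 = 5563
40+: 24953 × 0.928 + 12589 × 0.626 = 23156 + 7881 = 31037
Net migration: 30–39 + 400 → 5963
End of period: [11653, 3600, 3474, 5963, 31037]
Scenario B total after 2 periods: 55727
Difference B − A = 55727 − 52461 = 3266

3266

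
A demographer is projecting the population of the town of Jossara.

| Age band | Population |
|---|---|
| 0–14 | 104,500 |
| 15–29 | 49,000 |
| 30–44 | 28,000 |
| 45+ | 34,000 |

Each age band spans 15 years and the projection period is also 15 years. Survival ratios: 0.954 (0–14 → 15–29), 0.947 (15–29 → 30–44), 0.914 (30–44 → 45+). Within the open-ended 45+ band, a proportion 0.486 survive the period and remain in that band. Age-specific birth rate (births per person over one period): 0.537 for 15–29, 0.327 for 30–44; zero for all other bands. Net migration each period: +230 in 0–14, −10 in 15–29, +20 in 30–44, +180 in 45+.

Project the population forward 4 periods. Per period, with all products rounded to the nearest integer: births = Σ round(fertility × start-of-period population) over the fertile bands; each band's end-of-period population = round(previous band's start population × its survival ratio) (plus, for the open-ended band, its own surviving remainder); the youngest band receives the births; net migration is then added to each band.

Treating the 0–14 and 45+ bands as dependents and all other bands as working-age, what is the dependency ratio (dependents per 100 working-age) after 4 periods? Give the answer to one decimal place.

121.3

Let band 1 be 0–14 through band 4 = 45+.
— Period 1 —
Births: 49000 × 0.537 = 26313  |  28000 × 0.327 = 9156 — total 35469
Band 2: 104500 × 0.954 = 99693
Band 3: 49000 × 0.947 = 46403
Band 4: 28000 × 0.914 + 34000 × 0.486 = 25592 + 16524 = 42116
Net migration: Band 1 + 230 → 35699; Band 2 − 10 → 99683; Band 3 + 20 → 46423; Band 4 + 180 → 42296
→ [35699, 99683, 46423, 42296]
— Period 2 —
Births: 99683 × 0.537 = 53530  |  46423 × 0.327 = 15180 — total 68710
Band 2: 35699 × 0.954 = 34057
Band 3: 99683 × 0.947 = 94400
Band 4: 46423 × 0.914 + 42296 × 0.486 = 42431 + 20556 = 62987
Net migration: Band 1 + 230 → 68940; Band 2 − 10 → 34047; Band 3 + 20 → 94420; Band 4 + 180 → 63167
→ [68940, 34047, 94420, 63167]
— Period 3 —
Births: 34047 × 0.537 = 18283  |  94420 × 0.327 = 30875 — total 49158
Band 2: 68940 × 0.954 = 65769
Band 3: 34047 × 0.947 = 32243
Band 4: 94420 × 0.914 + 63167 × 0.486 = 86300 + 30699 = 116999
Net migration: Band 1 + 230 → 49388; Band 2 − 10 → 65759; Band 3 + 20 → 32263; Band 4 + 180 → 117179
→ [49388, 65759, 32263, 117179]
— Period 4 —
Births: 65759 × 0.537 = 35313  |  32263 × 0.327 = 10550 — total 45863
Band 2: 49388 × 0.954 = 47116
Band 3: 65759 × 0.947 = 62274
Band 4: 32263 × 0.914 + 117179 × 0.486 = 29488 + 56949 = 86437
Net migration: Band 1 + 230 → 46093; Band 2 − 10 → 47106; Band 3 + 20 → 62294; Band 4 + 180 → 86617
→ [46093, 47106, 62294, 86617]
Dependents (band 0–14 + band 45+) = 46093 + 86617 = 132710; working-age = 109400; ratio = 132710/109400 × 100 = 121.3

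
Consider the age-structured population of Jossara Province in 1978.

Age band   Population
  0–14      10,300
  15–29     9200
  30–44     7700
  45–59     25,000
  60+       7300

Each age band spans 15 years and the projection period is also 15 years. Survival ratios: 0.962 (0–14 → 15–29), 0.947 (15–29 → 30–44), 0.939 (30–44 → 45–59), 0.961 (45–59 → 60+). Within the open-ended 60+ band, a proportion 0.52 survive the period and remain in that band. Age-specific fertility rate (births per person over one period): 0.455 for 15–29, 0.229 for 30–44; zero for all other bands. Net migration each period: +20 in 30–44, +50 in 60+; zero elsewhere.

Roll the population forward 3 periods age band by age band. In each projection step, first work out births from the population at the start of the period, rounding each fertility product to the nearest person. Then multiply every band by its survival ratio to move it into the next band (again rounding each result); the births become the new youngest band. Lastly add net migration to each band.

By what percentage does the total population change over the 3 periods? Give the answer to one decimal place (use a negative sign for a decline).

-25.4

[period 1]
Births: 9200 * 0.455 = 4186, 7700 * 0.229 = 1763 — total 5949
15–29: 10300 * 0.962 = 9909
30–44: 9200 * 0.947 = 8712
45–59: 7700 * 0.939 = 7230
60+: 25000 * 0.961 + 7300 * 0.52 = 24025 + 3796 = 27821
Net migration: 30–44 + 20 → 8732; 60+ + 50 → 27871
End of period: [5949, 9909, 8732, 7230, 27871]
[period 2]
Births: 9909 * 0.455 = 4509, 8732 * 0.229 = 2000 — total 6509
15–29: 5949 * 0.962 = 5723
30–44: 9909 * 0.947 = 9384
45–59: 8732 * 0.939 = 8199
60+: 7230 * 0.961 + 27871 * 0.52 = 6948 + 14493 = 21441
Net migration: 30–44 + 20 → 9404; 60+ + 50 → 21491
End of period: [6509, 5723, 9404, 8199, 21491]
[period 3]
Births: 5723 * 0.455 = 2604, 9404 * 0.229 = 2154 — total 4758
15–29: 6509 * 0.962 = 6262
30–44: 5723 * 0.947 = 5420
45–59: 9404 * 0.939 = 8830
60+: 8199 * 0.961 + 21491 * 0.52 = 7879 + 11175 = 19054
Net migration: 30–44 + 20 → 5440; 60+ + 50 → 19104
End of period: [4758, 6262, 5440, 8830, 19104]
Total: 59500 → 44394; change = -15106; percentage change = -25.4%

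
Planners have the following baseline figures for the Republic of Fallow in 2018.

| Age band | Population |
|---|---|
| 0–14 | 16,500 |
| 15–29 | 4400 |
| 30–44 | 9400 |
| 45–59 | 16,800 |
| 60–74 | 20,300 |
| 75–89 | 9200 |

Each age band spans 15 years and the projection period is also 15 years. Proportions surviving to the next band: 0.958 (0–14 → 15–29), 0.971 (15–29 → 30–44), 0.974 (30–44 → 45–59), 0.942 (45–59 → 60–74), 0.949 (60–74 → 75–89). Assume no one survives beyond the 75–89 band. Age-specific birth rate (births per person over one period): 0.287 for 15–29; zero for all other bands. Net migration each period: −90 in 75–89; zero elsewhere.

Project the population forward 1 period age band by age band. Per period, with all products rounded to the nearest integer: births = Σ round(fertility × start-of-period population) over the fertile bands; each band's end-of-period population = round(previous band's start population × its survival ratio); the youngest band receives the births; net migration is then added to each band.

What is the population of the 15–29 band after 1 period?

15807

Period 1.
Births: 4400 × 0.287 = 1263
15–29: 16500 × 0.958 = 15807
30–44: 4400 × 0.971 = 4272
45–59: 9400 × 0.974 = 9156
60–74: 16800 × 0.942 = 15826
75–89: 20300 × 0.949 = 19265
Net migration: 75–89 − 90 → 19175
Population now: 0–14=1263, 15–29=15807, 30–44=4272, 45–59=9156, 60–74=15826, 75–89=19175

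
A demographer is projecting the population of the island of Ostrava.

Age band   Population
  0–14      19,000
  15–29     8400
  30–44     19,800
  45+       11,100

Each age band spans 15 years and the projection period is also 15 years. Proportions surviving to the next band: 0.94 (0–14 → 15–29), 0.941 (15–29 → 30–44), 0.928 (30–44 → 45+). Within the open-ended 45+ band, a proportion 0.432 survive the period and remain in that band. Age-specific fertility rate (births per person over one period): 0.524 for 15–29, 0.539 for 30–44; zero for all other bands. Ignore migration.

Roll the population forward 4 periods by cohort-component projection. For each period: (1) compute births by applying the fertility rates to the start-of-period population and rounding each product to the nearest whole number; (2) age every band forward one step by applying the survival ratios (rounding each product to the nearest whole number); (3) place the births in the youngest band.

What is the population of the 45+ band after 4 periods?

22348

[period 1]
Births: 8400 × 0.524 = 4402 ; 19800 × 0.539 = 10672 → total 15074
15–29: 19000 × 0.94 = 17860
30–44: 8400 × 0.941 = 7904
45+: 19800 × 0.928 + 11100 × 0.432 = 18374 + 4795 = 23169
Population now: 0–14=15074, 15–29=17860, 30–44=7904, 45+=23169
[period 2]
Births: 17860 × 0.524 = 9359 ; 7904 × 0.539 = 4260 → total 13619
15–29: 15074 × 0.94 = 14170
30–44: 17860 × 0.941 = 16806
45+: 7904 × 0.928 + 23169 × 0.432 = 7335 + 10009 = 17344
Population now: 0–14=13619, 15–29=14170, 30–44=16806, 45+=17344
[period 3]
Births: 14170 × 0.524 = 7425 ; 16806 × 0.539 = 9058 → total 16483
15–29: 13619 × 0.94 = 12802
30–44: 14170 × 0.941 = 13334
45+: 16806 × 0.928 + 17344 × 0.432 = 15596 + 7493 = 23089
Population now: 0–14=16483, 15–29=12802, 30–44=13334, 45+=23089
[period 4]
Births: 12802 × 0.524 = 6708 ; 13334 × 0.539 = 7187 → total 13895
15–29: 16483 × 0.94 = 15494
30–44: 12802 × 0.941 = 12047
45+: 13334 × 0.928 + 23089 × 0.432 = 12374 + 9974 = 22348
Population now: 0–14=13895, 15–29=15494, 30–44=12047, 45+=22348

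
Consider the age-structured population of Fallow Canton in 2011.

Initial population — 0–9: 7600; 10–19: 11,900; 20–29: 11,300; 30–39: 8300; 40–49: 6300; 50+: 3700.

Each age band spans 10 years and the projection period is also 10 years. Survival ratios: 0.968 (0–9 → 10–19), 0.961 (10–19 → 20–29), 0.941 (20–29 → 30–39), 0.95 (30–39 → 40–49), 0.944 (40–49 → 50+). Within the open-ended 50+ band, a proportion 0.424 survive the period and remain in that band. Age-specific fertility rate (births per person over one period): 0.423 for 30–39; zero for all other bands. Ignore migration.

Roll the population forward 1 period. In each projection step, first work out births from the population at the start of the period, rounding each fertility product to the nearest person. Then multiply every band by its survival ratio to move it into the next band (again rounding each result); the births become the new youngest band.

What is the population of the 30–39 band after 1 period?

After projecting period 1:
Births: 8300 × 0.423 = 3511
10–19: 7600 × 0.968 = 7357
20–29: 11900 × 0.961 = 11436
30–39: 11300 × 0.941 = 10633
40–49: 8300 × 0.95 = 7885
50+: 6300 × 0.944 + 3700 × 0.424 = 5947 + 1569 = 7516
Population now: 0–9=3511, 10–19=7357, 20–29=11436, 30–39=10633, 40–49=7885, 50+=7516

10633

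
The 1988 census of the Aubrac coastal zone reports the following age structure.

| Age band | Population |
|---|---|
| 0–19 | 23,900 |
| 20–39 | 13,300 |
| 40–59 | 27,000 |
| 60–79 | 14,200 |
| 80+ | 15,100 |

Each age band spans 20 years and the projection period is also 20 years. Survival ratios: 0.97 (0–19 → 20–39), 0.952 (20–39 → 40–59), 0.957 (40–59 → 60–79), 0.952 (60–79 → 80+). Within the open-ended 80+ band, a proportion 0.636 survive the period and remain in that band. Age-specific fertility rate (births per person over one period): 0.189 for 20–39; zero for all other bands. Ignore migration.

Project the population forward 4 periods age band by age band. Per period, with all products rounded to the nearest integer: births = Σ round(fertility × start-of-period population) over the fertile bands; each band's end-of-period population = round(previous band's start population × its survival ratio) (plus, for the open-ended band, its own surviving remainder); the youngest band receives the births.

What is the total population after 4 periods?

50862

(Groups numbered youngest = 1 to oldest = 5.)
After projecting period 1:
Births: 13300 × 0.189 = 2514
Group 2: 23900 × 0.97 = 23183
Group 3: 13300 × 0.952 = 12662
Group 4: 27000 × 0.957 = 25839
Group 5: 14200 × 0.952 + 15100 × 0.636 = 13518 + 9604 = 23122
Population now: 0–19=2514, 20–39=23183, 40–59=12662, 60–79=25839, 80+=23122
After projecting period 2:
Births: 23183 × 0.189 = 4382
Group 2: 2514 × 0.97 = 2439
Group 3: 23183 × 0.952 = 22070
Group 4: 12662 × 0.957 = 12118
Group 5: 25839 × 0.952 + 23122 × 0.636 = 24599 + 14706 = 39305
Population now: 0–19=4382, 20–39=2439, 40–59=22070, 60–79=12118, 80+=39305
After projecting period 3:
Births: 2439 × 0.189 = 461
Group 2: 4382 × 0.97 = 4251
Group 3: 2439 × 0.952 = 2322
Group 4: 22070 × 0.957 = 21121
Group 5: 12118 × 0.952 + 39305 × 0.636 = 11536 + 24998 = 36534
Population now: 0–19=461, 20–39=4251, 40–59=2322, 60–79=21121, 80+=36534
After projecting period 4:
Births: 4251 × 0.189 = 803
Group 2: 461 × 0.97 = 447
Group 3: 4251 × 0.952 = 4047
Group 4: 2322 × 0.957 = 2222
Group 5: 21121 × 0.952 + 36534 × 0.636 = 20107 + 23236 = 43343
Population now: 0–19=803, 20–39=447, 40–59=4047, 60–79=2222, 80+=43343
Total after period 4: 803 + 447 + 4047 + 2222 + 43343 = 50862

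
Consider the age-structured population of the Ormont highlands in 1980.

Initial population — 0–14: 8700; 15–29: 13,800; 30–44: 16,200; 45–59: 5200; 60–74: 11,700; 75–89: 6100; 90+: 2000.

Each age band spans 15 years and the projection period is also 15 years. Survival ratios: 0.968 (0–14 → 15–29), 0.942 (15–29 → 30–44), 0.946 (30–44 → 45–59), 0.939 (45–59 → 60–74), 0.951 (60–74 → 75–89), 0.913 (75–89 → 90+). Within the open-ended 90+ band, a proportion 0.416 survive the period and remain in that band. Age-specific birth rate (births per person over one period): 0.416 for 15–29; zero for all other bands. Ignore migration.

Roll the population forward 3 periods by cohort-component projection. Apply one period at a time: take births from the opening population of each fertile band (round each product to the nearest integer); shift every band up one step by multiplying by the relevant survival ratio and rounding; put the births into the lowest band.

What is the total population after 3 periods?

53252

Call the groups 1 to 7, youngest first.
Period 1:
Births: 13800 × 0.416 = 5741
Group 2: 8700 × 0.968 = 8422
Group 3: 13800 × 0.942 = 13000
Group 4: 16200 × 0.946 = 15325
Group 5: 5200 × 0.939 = 4883
Group 6: 11700 × 0.951 = 11127
Group 7: 6100 × 0.913 + 2000 × 0.416 = 5569 + 832 = 6401
End of period: [5741, 8422, 13000, 15325, 4883, 11127, 6401]
Period 2:
Births: 8422 × 0.416 = 3504
Group 2: 5741 × 0.968 = 5557
Group 3: 8422 × 0.942 = 7934
Group 4: 13000 × 0.946 = 12298
Group 5: 15325 × 0.939 = 14390
Group 6: 4883 × 0.951 = 4644
Group 7: 11127 × 0.913 + 6401 × 0.416 = 10159 + 2663 = 12822
End of period: [3504, 5557, 7934, 12298, 14390, 4644, 12822]
Period 3:
Births: 5557 × 0.416 = 2312
Group 2: 3504 × 0.968 = 3392
Group 3: 5557 × 0.942 = 5235
Group 4: 7934 × 0.946 = 7506
Group 5: 12298 × 0.939 = 11548
Group 6: 14390 × 0.951 = 13685
Group 7: 4644 × 0.913 + 12822 × 0.416 = 4240 + 5334 = 9574
End of period: [2312, 3392, 5235, 7506, 11548, 13685, 9574]
Total after period 3: 2312 + 3392 + 5235 + 7506 + 11548 + 13685 + 9574 = 53252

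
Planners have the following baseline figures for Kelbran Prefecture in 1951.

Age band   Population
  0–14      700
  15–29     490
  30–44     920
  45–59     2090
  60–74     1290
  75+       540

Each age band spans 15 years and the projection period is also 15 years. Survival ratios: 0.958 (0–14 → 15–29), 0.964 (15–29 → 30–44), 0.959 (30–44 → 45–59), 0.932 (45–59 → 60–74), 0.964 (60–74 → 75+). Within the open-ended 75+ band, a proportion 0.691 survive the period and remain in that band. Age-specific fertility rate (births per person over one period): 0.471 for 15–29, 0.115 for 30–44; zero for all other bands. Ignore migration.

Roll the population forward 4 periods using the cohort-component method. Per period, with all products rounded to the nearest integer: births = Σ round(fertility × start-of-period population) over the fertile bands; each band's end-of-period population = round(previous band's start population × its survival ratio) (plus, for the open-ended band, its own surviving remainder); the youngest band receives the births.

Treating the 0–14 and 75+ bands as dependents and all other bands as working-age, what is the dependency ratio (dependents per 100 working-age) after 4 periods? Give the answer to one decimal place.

180.5

Call the bands 1 to 6, youngest first.
[period 1]
Births: 490 * 0.471 = 231 ; 920 * 0.115 = 106 ⇒ total 337
Band 2: 700 * 0.958 = 671
Band 3: 490 * 0.964 = 472
Band 4: 920 * 0.959 = 882
Band 5: 2090 * 0.932 = 1948
Band 6: 1290 * 0.964 + 540 * 0.691 = 1244 + 373 = 1617
Population now: 0–14=337, 15–29=671, 30–44=472, 45–59=882, 60–74=1948, 75+=1617
[period 2]
Births: 671 * 0.471 = 316 ; 472 * 0.115 = 54 ⇒ total 370
Band 2: 337 * 0.958 = 323
Band 3: 671 * 0.964 = 647
Band 4: 472 * 0.959 = 453
Band 5: 882 * 0.932 = 822
Band 6: 1948 * 0.964 + 1617 * 0.691 = 1878 + 1117 = 2995
Population now: 0–14=370, 15–29=323, 30–44=647, 45–59=453, 60–74=822, 75+=2995
[period 3]
Births: 323 * 0.471 = 152 ; 647 * 0.115 = 74 ⇒ total 226
Band 2: 370 * 0.958 = 354
Band 3: 323 * 0.964 = 311
Band 4: 647 * 0.959 = 620
Band 5: 453 * 0.932 = 422
Band 6: 822 * 0.964 + 2995 * 0.691 = 792 + 2070 = 2862
Population now: 0–14=226, 15–29=354, 30–44=311, 45–59=620, 60–74=422, 75+=2862
[period 4]
Births: 354 * 0.471 = 167 ; 311 * 0.115 = 36 ⇒ total 203
Band 2: 226 * 0.958 = 217
Band 3: 354 * 0.964 = 341
Band 4: 311 * 0.959 = 298
Band 5: 620 * 0.932 = 578
Band 6: 422 * 0.964 + 2862 * 0.691 = 407 + 1978 = 2385
Population now: 0–14=203, 15–29=217, 30–44=341, 45–59=298, 60–74=578, 75+=2385
Dependents (band 0–14 + band 75+) = 203 + 2385 = 2588; working-age = 1434; ratio = 2588/1434 × 100 = 180.5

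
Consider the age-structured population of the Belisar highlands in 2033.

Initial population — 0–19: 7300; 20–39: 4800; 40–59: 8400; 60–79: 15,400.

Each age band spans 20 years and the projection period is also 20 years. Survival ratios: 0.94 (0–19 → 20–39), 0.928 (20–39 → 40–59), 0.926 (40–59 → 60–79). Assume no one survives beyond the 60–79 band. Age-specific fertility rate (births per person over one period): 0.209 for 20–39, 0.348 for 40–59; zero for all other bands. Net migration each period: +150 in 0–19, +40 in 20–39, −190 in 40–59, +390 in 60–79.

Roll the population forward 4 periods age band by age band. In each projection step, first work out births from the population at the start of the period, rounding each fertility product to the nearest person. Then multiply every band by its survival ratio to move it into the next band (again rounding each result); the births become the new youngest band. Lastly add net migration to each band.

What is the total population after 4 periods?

10993

Let band 1 be 0–19 through band 4 = 60–79.
Period 1.
Births: 4800 × 0.209 = 1003  |  8400 × 0.348 = 2923 — total 3926
Band 2: 7300 × 0.94 = 6862
Band 3: 4800 × 0.928 = 4454
Band 4: 8400 × 0.926 = 7778
Net migration: Band 1 + 150 → 4076; Band 2 + 40 → 6902; Band 3 − 190 → 4264; Band 4 + 390 → 8168
→ [4076, 6902, 4264, 8168]
Period 2.
Births: 6902 × 0.209 = 1443  |  4264 × 0.348 = 1484 — total 2927
Band 2: 4076 × 0.94 = 3831
Band 3: 6902 × 0.928 = 6405
Band 4: 4264 × 0.926 = 3948
Net migration: Band 1 + 150 → 3077; Band 2 + 40 → 3871; Band 3 − 190 → 6215; Band 4 + 390 → 4338
→ [3077, 3871, 6215, 4338]
Period 3.
Births: 3871 × 0.209 = 809  |  6215 × 0.348 = 2163 — total 2972
Band 2: 3077 × 0.94 = 2892
Band 3: 3871 × 0.928 = 3592
Band 4: 6215 × 0.926 = 5755
Net migration: Band 1 + 150 → 3122; Band 2 + 40 → 2932; Band 3 − 190 → 3402; Band 4 + 390 → 6145
→ [3122, 2932, 3402, 6145]
Period 4.
Births: 2932 × 0.209 = 613  |  3402 × 0.348 = 1184 — total 1797
Band 2: 3122 × 0.94 = 2935
Band 3: 2932 × 0.928 = 2721
Band 4: 3402 × 0.926 = 3150
Net migration: Band 1 + 150 → 1947; Band 2 + 40 → 2975; Band 3 − 190 → 2531; Band 4 + 390 → 3540
→ [1947, 2975, 2531, 3540]
Total after period 4: 1947 + 2975 + 2531 + 3540 = 10993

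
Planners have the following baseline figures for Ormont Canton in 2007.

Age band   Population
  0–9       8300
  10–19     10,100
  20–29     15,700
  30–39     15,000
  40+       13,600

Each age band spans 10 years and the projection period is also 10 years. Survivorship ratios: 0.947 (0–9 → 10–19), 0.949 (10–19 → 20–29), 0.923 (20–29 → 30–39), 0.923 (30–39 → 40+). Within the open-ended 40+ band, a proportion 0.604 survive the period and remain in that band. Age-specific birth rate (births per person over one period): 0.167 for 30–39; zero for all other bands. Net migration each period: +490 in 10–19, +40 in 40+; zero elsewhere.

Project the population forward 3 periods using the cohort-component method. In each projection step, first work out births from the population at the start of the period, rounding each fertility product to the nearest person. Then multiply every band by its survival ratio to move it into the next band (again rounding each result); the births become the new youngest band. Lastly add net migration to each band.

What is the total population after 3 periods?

(Groups numbered youngest = 1 to oldest = 5.)
Period 1:
Births: 15000 × 0.167 = 2505
Group 2: 8300 × 0.947 = 7860
Group 3: 10100 × 0.949 = 9585
Group 4: 15700 × 0.923 = 14491
Group 5: 15000 × 0.923 + 13600 × 0.604 = 13845 + 8214 = 22059
Net migration: Group 2 + 490 → 8350; Group 5 + 40 → 22099
Giving 2505 / 8350 / 9585 / 14491 / 22099.
Period 2:
Births: 14491 × 0.167 = 2420
Group 2: 2505 × 0.947 = 2372
Group 3: 8350 × 0.949 = 7924
Group 4: 9585 × 0.923 = 8847
Group 5: 14491 × 0.923 + 22099 × 0.604 = 13375 + 13348 = 26723
Net migration: Group 2 + 490 → 2862; Group 5 + 40 → 26763
Giving 2420 / 2862 / 7924 / 8847 / 26763.
Period 3:
Births: 8847 × 0.167 = 1477
Group 2: 2420 × 0.947 = 2292
Group 3: 2862 × 0.949 = 2716
Group 4: 7924 × 0.923 = 7314
Group 5: 8847 × 0.923 + 26763 × 0.604 = 8166 + 16165 = 24331
Net migration: Group 2 + 490 → 2782; Group 5 + 40 → 24371
Giving 1477 / 2782 / 2716 / 7314 / 24371.
Total after period 3: 1477 + 2782 + 2716 + 7314 + 24371 = 38660

38660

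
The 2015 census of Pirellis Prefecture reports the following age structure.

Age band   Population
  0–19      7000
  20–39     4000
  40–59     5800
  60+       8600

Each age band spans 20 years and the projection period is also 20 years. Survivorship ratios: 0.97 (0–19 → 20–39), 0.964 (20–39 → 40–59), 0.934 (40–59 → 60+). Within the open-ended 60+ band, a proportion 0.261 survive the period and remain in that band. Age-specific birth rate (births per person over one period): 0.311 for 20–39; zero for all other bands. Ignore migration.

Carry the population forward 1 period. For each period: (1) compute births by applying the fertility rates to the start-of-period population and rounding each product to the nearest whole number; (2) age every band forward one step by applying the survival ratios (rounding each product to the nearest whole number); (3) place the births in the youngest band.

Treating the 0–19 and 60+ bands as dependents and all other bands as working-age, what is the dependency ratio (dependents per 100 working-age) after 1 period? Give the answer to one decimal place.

83.7

Call the bands 1 to 4, youngest first.
Period 1:
Births: 4000 × 0.311 = 1244
Band 2: 7000 × 0.97 = 6790
Band 3: 4000 × 0.964 = 3856
Band 4: 5800 × 0.934 + 8600 × 0.261 = 5417 + 2245 = 7662
End of period: [1244, 6790, 3856, 7662]
Dependents (band 0–19 + band 60+) = 1244 + 7662 = 8906; working-age = 10646; ratio = 8906/10646 × 100 = 83.7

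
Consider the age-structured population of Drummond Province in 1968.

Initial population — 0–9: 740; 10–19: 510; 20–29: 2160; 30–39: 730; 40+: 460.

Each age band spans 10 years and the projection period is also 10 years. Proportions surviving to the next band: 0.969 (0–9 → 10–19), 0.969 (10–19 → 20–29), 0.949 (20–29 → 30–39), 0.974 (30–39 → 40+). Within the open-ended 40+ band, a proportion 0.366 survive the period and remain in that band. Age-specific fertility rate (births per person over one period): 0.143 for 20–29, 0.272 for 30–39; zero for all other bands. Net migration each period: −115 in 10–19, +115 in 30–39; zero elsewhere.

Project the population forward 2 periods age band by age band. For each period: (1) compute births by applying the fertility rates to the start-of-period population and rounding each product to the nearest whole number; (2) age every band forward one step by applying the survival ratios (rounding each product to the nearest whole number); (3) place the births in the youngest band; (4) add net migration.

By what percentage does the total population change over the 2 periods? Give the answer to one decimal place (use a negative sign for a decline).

[period 1]
Births: 2160 × 0.143 = 309 ; 730 × 0.272 = 199 → total 508
10–19: 740 × 0.969 = 717
20–29: 510 × 0.969 = 494
30–39: 2160 × 0.949 = 2050
40+: 730 × 0.974 + 460 × 0.366 = 711 + 168 = 879
Net migration: 10–19 − 115 → 602; 30–39 + 115 → 2165
Population now: 0–9=508, 10–19=602, 20–29=494, 30–39=2165, 40+=879
[period 2]
Births: 494 × 0.143 = 71 ; 2165 × 0.272 = 589 → total 660
10–19: 508 × 0.969 = 492
20–29: 602 × 0.969 = 583
30–39: 494 × 0.949 = 469
40+: 2165 × 0.974 + 879 × 0.366 = 2109 + 322 = 2431
Net migration: 10–19 − 115 → 377; 30–39 + 115 → 584
Population now: 0–9=660, 10–19=377, 20–29=583, 30–39=584, 40+=2431
Total: 4600 → 4635; change = 35; percentage change = 0.8%

0.8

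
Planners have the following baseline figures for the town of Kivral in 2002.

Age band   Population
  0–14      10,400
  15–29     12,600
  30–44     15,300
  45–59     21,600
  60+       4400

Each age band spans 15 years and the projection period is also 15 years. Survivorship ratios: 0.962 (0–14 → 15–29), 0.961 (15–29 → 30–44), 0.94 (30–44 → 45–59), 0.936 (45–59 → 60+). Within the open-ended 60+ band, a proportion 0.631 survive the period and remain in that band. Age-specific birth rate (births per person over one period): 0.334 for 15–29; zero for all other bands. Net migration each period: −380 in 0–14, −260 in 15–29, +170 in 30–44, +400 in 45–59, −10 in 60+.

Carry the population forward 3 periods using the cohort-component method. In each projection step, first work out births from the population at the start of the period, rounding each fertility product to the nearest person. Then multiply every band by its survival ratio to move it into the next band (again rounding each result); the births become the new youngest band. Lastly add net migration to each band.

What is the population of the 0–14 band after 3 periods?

763

— Period 1 —
Births: 12600 × 0.334 = 4208
15–29: 10400 × 0.962 = 10005
30–44: 12600 × 0.961 = 12109
45–59: 15300 × 0.94 = 14382
60+: 21600 × 0.936 + 4400 × 0.631 = 20218 + 2776 = 22994
Net migration: 0–14 − 380 → 3828; 15–29 − 260 → 9745; 30–44 + 170 → 12279; 45–59 + 400 → 14782; 60+ − 10 → 22984
End of period: [3828, 9745, 12279, 14782, 22984]
— Period 2 —
Births: 9745 × 0.334 = 3255
15–29: 3828 × 0.962 = 3683
30–44: 9745 × 0.961 = 9365
45–59: 12279 × 0.94 = 11542
60+: 14782 × 0.936 + 22984 × 0.631 = 13836 + 14503 = 28339
Net migration: 0–14 − 380 → 2875; 15–29 − 260 → 3423; 30–44 + 170 → 9535; 45–59 + 400 → 11942; 60+ − 10 → 28329
End of period: [2875, 3423, 9535, 11942, 28329]
— Period 3 —
Births: 3423 × 0.334 = 1143
15–29: 2875 × 0.962 = 2766
30–44: 3423 × 0.961 = 3290
45–59: 9535 × 0.94 = 8963
60+: 11942 × 0.936 + 28329 × 0.631 = 11178 + 17876 = 29054
Net migration: 0–14 − 380 → 763; 15–29 − 260 → 2506; 30–44 + 170 → 3460; 45–59 + 400 → 9363; 60+ − 10 → 29044
End of period: [763, 2506, 3460, 9363, 29044]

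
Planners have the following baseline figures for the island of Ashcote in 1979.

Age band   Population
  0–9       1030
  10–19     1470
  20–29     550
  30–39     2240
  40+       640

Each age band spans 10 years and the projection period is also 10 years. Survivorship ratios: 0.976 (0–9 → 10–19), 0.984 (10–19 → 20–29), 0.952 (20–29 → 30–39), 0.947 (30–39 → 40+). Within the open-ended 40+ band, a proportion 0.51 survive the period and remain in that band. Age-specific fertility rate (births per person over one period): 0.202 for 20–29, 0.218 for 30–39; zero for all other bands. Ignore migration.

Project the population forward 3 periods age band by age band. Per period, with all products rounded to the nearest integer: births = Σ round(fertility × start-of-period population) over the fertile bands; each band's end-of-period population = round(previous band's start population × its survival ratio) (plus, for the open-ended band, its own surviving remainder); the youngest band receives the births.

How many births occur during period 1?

[period 1]
Births: 550 × 0.202 = 111  |  2240 × 0.218 = 488 — total 599
10–19: 1030 × 0.976 = 1005
20–29: 1470 × 0.984 = 1446
30–39: 550 × 0.952 = 524
40+: 2240 × 0.947 + 640 × 0.51 = 2121 + 326 = 2447
End of period: [599, 1005, 1446, 524, 2447]

599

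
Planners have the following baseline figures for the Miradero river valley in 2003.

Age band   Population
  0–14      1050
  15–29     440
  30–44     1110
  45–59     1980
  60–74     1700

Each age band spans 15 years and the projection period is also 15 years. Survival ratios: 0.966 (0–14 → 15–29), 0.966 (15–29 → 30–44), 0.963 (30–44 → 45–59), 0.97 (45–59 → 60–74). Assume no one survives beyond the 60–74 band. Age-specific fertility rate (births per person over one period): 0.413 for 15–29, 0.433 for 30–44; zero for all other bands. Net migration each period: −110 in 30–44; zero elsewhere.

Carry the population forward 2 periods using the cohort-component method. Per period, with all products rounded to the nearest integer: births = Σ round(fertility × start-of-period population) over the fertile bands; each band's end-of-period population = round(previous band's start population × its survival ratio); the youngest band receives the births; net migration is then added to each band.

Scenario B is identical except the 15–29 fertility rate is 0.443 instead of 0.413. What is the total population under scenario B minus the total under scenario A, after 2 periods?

After projecting period 1:
Births: 440 × 0.413 = 182, 1110 × 0.433 = 481 → 663
15–29: 1050 × 0.966 = 1014
30–44: 440 × 0.966 = 425
45–59: 1110 × 0.963 = 1069
60–74: 1980 × 0.97 = 1921
Net migration: 30–44 − 110 → 315
Population now: 0–14=663, 15–29=1014, 30–44=315, 45–59=1069, 60–74=1921
After projecting period 2:
Births: 1014 × 0.413 = 419, 315 × 0.433 = 136 → 555
15–29: 663 × 0.966 = 640
30–44: 1014 × 0.966 = 980
45–59: 315 × 0.963 = 303
60–74: 1069 × 0.97 = 1037
Net migration: 30–44 − 110 → 870
Population now: 0–14=555, 15–29=640, 30–44=870, 45–59=303, 60–74=1037
Scenario A total after 2 periods: 3405
Scenario B projection —
After projecting period 1:
Births: 440 × 0.443 = 195, 1110 × 0.433 = 481 → 676
15–29: 1050 × 0.966 = 1014
30–44: 440 × 0.966 = 425
45–59: 1110 × 0.963 = 1069
60–74: 1980 × 0.97 = 1921
Net migration: 30–44 − 110 → 315
Population now: 0–14=676, 15–29=1014, 30–44=315, 45–59=1069, 60–74=1921
After projecting period 2:
Births: 1014 × 0.443 = 449, 315 × 0.433 = 136 → 585
15–29: 676 × 0.966 = 653
30–44: 1014 × 0.966 = 980
45–59: 315 × 0.963 = 303
60–74: 1069 × 0.97 = 1037
Net migration: 30–44 − 110 → 870
Population now: 0–14=585, 15–29=653, 30–44=870, 45–59=303, 60–74=1037
Scenario B total after 2 periods: 3448
Difference B − A = 3448 − 3405 = 43

43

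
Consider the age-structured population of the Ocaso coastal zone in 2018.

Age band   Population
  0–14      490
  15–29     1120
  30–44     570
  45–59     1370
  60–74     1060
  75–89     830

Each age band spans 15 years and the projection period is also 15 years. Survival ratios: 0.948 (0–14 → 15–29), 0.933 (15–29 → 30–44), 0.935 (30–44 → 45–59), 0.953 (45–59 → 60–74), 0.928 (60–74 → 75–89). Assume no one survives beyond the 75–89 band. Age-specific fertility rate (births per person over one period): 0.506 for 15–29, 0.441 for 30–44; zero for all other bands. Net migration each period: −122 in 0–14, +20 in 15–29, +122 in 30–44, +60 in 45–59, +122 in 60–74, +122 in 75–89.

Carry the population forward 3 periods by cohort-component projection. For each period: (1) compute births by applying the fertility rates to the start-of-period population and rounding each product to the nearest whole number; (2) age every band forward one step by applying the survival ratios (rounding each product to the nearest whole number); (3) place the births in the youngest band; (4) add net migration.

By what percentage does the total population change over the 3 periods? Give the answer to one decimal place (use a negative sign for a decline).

-18.5

Period 1:
Births: 1120 × 0.506 = 567  |  570 × 0.441 = 251 ⇒ total 818
15–29: 490 × 0.948 = 465
30–44: 1120 × 0.933 = 1045
45–59: 570 × 0.935 = 533
60–74: 1370 × 0.953 = 1306
75–89: 1060 × 0.928 = 984
Net migration: 0–14 − 122 → 696; 15–29 + 20 → 485; 30–44 + 122 → 1167; 45–59 + 60 → 593; 60–74 + 122 → 1428; 75–89 + 122 → 1106
Population now: 0–14=696, 15–29=485, 30–44=1167, 45–59=593, 60–74=1428, 75–89=1106
Period 2:
Births: 485 × 0.506 = 245  |  1167 × 0.441 = 515 ⇒ total 760
15–29: 696 × 0.948 = 660
30–44: 485 × 0.933 = 453
45–59: 1167 × 0.935 = 1091
60–74: 593 × 0.953 = 565
75–89: 1428 × 0.928 = 1325
Net migration: 0–14 − 122 → 638; 15–29 + 20 → 680; 30–44 + 122 → 575; 45–59 + 60 → 1151; 60–74 + 122 → 687; 75–89 + 122 → 1447
Population now: 0–14=638, 15–29=680, 30–44=575, 45–59=1151, 60–74=687, 75–89=1447
Period 3:
Births: 680 × 0.506 = 344  |  575 × 0.441 = 254 ⇒ total 598
15–29: 638 × 0.948 = 605
30–44: 680 × 0.933 = 634
45–59: 575 × 0.935 = 538
60–74: 1151 × 0.953 = 1097
75–89: 687 × 0.928 = 638
Net migration: 0–14 − 122 → 476; 15–29 + 20 → 625; 30–44 + 122 → 756; 45–59 + 60 → 598; 60–74 + 122 → 1219; 75–89 + 122 → 760
Population now: 0–14=476, 15–29=625, 30–44=756, 45–59=598, 60–74=1219, 75–89=760
Total: 5440 → 4434; change = -1006; percentage change = -18.5%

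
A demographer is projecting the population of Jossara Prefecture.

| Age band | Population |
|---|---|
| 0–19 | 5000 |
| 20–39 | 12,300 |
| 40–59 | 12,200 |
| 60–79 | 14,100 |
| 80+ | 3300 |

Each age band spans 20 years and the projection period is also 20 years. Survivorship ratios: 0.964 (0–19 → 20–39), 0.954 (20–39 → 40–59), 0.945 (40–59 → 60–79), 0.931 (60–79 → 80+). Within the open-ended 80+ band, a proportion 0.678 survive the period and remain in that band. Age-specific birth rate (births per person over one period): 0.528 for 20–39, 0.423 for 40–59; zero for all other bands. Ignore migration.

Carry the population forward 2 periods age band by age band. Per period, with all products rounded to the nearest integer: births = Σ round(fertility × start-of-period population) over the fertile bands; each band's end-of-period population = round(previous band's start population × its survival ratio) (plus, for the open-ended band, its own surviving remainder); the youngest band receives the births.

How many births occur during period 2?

Call the groups 1 to 5, youngest first.
Period 1.
Births: 12300 * 0.528 = 6494  |  12200 * 0.423 = 5161 — total 11655
Group 2: 5000 * 0.964 = 4820
Group 3: 12300 * 0.954 = 11734
Group 4: 12200 * 0.945 = 11529
Group 5: 14100 * 0.931 + 3300 * 0.678 = 13127 + 2237 = 15364
Giving 11655 / 4820 / 11734 / 11529 / 15364.
Period 2.
Births: 4820 * 0.528 = 2545  |  11734 * 0.423 = 4963 — total 7508
Group 2: 11655 * 0.964 = 11235
Group 3: 4820 * 0.954 = 4598
Group 4: 11734 * 0.945 = 11089
Group 5: 11529 * 0.931 + 15364 * 0.678 = 10733 + 10417 = 21150
Giving 7508 / 11235 / 4598 / 11089 / 21150.

7508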